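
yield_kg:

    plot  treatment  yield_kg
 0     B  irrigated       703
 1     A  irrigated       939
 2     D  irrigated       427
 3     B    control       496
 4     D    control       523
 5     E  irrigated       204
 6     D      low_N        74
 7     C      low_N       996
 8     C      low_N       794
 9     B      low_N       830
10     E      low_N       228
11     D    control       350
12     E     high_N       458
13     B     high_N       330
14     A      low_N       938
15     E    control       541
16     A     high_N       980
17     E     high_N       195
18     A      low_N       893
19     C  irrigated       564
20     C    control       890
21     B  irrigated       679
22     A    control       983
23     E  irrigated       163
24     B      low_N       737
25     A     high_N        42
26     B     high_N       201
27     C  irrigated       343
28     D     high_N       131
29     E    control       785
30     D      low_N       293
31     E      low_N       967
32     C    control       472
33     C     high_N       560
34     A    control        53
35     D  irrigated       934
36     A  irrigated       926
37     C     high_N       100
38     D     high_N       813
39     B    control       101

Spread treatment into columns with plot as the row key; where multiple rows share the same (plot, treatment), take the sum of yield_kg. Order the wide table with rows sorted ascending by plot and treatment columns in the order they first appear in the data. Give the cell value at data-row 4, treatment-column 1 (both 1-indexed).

1361

With rows sorted ascending by plot, row 4 is plot=D. treatment columns in first-appearance order: irrigated, control, low_N, high_N; column 1 is irrigated.
Long rows with plot=D, treatment=irrigated: 427 + 934 = 1361.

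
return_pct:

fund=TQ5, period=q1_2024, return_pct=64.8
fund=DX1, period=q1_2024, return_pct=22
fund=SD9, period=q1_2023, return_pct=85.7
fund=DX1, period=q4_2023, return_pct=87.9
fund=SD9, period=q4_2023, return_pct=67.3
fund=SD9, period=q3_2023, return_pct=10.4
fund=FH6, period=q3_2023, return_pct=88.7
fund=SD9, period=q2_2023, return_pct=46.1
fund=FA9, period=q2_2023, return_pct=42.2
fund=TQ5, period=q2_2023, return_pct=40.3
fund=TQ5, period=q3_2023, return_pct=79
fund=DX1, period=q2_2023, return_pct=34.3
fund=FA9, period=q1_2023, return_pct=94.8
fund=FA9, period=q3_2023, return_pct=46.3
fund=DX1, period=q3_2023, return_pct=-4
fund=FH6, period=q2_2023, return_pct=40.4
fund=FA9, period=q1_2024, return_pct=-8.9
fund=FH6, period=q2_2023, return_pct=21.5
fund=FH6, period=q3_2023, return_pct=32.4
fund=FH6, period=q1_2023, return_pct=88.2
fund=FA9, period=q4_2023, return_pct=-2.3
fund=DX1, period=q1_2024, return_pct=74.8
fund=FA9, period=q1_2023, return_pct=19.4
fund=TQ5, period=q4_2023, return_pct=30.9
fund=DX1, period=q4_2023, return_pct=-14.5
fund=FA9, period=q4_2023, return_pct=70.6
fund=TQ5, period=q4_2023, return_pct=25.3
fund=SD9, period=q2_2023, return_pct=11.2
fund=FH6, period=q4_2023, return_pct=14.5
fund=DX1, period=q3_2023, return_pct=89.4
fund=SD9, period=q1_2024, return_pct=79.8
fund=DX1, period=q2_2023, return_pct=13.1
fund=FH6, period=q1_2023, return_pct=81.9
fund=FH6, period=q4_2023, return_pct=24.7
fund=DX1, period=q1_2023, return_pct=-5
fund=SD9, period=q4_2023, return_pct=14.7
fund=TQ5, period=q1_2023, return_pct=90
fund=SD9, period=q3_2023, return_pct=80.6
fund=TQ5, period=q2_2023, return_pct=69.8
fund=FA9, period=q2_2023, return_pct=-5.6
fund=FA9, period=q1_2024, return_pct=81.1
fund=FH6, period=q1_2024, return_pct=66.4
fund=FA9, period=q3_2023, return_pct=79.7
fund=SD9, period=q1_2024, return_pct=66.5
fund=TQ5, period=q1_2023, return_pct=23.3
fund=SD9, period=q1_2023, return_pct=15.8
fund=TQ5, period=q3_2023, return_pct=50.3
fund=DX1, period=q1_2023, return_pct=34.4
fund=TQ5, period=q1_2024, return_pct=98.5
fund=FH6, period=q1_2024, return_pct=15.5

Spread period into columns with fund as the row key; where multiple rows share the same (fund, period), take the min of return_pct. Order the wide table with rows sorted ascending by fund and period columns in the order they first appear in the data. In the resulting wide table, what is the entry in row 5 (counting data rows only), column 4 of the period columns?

50.3

With rows sorted ascending by fund, row 5 is fund=TQ5. period columns in first-appearance order: q1_2024, q1_2023, q4_2023, q3_2023, q2_2023; column 4 is q3_2023.
Long rows with fund=TQ5, period=q3_2023: min(79, 50.3) = 50.3.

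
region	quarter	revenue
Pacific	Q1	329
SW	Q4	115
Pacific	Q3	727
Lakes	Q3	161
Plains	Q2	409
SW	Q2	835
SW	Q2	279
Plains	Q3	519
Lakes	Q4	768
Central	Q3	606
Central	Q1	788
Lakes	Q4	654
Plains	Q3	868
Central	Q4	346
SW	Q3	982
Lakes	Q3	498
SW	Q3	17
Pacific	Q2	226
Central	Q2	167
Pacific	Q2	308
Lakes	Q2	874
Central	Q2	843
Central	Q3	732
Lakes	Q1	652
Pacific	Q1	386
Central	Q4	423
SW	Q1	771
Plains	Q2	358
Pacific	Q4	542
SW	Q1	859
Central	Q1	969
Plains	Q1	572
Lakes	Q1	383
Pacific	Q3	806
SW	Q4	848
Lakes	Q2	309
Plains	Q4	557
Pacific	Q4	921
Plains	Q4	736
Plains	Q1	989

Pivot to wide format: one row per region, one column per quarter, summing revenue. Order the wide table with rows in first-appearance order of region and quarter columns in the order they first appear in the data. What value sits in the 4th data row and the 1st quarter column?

1561

With rows in first-appearance order of region, row 4 is region=Plains. quarter columns in first-appearance order: Q1, Q4, Q3, Q2; column 1 is Q1.
Long rows with region=Plains, quarter=Q1: 572 + 989 = 1561.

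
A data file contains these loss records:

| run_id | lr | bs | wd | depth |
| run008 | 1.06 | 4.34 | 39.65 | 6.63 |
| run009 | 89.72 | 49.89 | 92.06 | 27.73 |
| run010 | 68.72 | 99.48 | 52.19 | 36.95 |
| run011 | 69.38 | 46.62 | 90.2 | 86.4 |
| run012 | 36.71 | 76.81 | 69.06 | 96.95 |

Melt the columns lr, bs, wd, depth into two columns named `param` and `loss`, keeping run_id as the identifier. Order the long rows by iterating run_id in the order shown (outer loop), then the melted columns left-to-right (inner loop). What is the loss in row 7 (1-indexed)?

92.06

20 rows total (5 × 4). Row 7: index ⌊(7-1)/4⌋ = 1 into run_id → run009; (7-1) mod 4 = 2 into the melted columns → wd.
So row 7 is (run009, wd, 92.06); loss = 92.06.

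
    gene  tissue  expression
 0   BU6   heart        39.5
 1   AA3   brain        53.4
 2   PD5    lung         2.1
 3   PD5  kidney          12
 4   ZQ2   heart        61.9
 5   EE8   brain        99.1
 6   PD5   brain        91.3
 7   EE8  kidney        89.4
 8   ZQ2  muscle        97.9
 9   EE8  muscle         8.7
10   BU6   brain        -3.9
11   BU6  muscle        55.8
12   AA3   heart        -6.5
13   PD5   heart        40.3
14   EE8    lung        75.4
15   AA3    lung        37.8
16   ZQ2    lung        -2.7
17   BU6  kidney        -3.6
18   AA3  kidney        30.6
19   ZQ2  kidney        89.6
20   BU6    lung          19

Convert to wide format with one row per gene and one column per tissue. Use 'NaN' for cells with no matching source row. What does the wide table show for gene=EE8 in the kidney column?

89.4

The long row with gene=EE8, tissue=kidney has expression=89.4.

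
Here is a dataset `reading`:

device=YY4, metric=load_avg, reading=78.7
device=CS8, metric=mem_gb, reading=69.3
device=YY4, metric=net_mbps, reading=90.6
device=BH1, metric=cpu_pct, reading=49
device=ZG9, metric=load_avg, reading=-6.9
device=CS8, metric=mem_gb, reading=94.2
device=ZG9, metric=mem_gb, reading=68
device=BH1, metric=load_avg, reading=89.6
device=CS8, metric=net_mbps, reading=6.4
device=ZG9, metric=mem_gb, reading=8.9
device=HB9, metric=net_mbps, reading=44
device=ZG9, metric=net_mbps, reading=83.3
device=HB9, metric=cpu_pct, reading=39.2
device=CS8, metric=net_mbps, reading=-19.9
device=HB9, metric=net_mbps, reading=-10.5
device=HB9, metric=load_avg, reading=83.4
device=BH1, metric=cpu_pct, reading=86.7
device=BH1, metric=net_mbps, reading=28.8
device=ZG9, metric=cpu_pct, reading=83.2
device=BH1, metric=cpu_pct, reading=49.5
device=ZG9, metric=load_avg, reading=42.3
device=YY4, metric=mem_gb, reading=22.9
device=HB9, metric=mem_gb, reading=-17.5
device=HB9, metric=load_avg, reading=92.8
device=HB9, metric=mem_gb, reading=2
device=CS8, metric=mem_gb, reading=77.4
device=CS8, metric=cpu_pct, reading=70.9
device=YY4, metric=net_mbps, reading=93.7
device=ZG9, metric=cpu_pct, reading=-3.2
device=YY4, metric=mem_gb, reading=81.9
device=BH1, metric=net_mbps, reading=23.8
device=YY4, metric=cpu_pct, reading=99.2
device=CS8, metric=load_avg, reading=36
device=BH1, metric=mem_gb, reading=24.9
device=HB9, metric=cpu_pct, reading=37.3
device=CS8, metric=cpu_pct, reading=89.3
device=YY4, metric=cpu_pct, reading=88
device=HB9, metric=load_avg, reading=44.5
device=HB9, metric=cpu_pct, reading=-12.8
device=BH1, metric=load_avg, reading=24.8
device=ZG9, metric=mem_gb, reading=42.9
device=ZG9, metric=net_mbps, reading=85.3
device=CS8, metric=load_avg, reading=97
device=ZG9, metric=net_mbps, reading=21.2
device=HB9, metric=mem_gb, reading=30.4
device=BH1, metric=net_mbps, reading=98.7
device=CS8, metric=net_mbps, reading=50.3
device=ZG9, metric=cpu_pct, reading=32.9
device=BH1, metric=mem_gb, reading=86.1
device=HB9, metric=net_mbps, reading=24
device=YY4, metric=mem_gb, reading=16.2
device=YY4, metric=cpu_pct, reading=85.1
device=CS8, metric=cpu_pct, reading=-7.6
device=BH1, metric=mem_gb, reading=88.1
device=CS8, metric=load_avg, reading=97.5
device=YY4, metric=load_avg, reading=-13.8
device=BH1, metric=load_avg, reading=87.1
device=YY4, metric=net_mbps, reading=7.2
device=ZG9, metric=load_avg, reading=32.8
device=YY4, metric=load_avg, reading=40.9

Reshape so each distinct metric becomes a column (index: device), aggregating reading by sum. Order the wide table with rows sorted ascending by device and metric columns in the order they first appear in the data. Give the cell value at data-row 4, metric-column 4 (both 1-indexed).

272.3

With rows sorted ascending by device, row 4 is device=YY4. metric columns in first-appearance order: load_avg, mem_gb, net_mbps, cpu_pct; column 4 is cpu_pct.
Long rows with device=YY4, metric=cpu_pct: 99.2 + 88 + 85.1 = 272.3.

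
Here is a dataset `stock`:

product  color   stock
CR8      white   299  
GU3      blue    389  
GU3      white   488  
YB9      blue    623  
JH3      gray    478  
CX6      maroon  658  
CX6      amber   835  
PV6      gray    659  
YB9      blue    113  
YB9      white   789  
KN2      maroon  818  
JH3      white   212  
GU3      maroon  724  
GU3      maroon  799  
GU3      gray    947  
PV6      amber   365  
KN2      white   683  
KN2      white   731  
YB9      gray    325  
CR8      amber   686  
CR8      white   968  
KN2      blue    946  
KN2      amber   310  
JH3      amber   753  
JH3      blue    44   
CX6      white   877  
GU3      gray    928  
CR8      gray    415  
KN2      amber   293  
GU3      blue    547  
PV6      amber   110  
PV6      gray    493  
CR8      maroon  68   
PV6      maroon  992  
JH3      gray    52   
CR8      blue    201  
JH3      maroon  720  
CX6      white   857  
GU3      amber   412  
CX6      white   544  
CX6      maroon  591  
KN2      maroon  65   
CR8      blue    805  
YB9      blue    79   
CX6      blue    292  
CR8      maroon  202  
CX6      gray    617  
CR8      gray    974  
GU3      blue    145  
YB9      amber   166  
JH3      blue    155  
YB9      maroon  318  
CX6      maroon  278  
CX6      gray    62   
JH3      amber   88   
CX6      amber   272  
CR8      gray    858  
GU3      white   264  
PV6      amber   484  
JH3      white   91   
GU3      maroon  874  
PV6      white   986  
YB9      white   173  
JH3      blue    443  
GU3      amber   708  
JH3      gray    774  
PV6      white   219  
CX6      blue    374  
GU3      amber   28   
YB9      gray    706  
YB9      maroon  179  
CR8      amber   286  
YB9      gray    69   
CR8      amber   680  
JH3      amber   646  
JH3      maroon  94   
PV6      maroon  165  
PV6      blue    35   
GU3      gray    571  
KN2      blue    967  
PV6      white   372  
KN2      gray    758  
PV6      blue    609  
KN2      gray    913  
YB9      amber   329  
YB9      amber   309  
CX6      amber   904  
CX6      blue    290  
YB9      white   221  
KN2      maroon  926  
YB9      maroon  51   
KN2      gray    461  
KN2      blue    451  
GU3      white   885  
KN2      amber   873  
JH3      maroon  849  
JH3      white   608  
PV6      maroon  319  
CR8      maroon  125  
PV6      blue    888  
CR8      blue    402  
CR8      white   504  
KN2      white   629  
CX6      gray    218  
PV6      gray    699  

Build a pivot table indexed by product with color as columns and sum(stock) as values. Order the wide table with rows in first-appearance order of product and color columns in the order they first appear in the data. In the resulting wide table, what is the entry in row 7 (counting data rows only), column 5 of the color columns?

1476

With rows in first-appearance order of product, row 7 is product=KN2. color columns in first-appearance order: white, blue, gray, maroon, amber; column 5 is amber.
Long rows with product=KN2, color=amber: 310 + 293 + 873 = 1476.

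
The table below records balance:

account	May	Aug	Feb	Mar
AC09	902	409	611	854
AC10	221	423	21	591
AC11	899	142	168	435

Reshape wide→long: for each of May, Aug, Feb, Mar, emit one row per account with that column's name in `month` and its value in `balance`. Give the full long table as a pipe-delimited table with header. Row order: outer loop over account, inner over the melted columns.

| account | month | balance |
| AC09 | May | 902 |
| AC09 | Aug | 409 |
| AC09 | Feb | 611 |
| AC09 | Mar | 854 |
| AC10 | May | 221 |
| AC10 | Aug | 423 |
| AC10 | Feb | 21 |
| AC10 | Mar | 591 |
| AC11 | May | 899 |
| AC11 | Aug | 142 |
| AC11 | Feb | 168 |
| AC11 | Mar | 435 |

Each (account, column) pair becomes one row: 3 × 4 = 12 rows.
For example, (AC09, May) → balance=902.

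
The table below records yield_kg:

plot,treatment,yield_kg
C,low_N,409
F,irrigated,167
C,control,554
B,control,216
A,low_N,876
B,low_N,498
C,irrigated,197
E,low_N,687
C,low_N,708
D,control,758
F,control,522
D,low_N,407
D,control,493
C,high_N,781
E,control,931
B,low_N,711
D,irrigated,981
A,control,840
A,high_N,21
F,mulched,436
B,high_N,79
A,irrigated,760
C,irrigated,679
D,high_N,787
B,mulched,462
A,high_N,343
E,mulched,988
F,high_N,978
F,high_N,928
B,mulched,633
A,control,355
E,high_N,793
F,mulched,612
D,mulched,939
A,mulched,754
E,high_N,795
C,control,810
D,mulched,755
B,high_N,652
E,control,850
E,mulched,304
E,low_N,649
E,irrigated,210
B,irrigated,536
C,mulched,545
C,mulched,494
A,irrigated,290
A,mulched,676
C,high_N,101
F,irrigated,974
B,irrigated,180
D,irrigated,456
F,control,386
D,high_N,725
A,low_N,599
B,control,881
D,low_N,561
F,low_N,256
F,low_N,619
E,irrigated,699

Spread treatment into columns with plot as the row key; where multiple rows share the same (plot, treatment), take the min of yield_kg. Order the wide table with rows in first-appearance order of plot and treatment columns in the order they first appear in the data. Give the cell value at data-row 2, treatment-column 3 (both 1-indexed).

With rows in first-appearance order of plot, row 2 is plot=F. treatment columns in first-appearance order: low_N, irrigated, control, high_N, mulched; column 3 is control.
Long rows with plot=F, treatment=control: min(522, 386) = 386.

386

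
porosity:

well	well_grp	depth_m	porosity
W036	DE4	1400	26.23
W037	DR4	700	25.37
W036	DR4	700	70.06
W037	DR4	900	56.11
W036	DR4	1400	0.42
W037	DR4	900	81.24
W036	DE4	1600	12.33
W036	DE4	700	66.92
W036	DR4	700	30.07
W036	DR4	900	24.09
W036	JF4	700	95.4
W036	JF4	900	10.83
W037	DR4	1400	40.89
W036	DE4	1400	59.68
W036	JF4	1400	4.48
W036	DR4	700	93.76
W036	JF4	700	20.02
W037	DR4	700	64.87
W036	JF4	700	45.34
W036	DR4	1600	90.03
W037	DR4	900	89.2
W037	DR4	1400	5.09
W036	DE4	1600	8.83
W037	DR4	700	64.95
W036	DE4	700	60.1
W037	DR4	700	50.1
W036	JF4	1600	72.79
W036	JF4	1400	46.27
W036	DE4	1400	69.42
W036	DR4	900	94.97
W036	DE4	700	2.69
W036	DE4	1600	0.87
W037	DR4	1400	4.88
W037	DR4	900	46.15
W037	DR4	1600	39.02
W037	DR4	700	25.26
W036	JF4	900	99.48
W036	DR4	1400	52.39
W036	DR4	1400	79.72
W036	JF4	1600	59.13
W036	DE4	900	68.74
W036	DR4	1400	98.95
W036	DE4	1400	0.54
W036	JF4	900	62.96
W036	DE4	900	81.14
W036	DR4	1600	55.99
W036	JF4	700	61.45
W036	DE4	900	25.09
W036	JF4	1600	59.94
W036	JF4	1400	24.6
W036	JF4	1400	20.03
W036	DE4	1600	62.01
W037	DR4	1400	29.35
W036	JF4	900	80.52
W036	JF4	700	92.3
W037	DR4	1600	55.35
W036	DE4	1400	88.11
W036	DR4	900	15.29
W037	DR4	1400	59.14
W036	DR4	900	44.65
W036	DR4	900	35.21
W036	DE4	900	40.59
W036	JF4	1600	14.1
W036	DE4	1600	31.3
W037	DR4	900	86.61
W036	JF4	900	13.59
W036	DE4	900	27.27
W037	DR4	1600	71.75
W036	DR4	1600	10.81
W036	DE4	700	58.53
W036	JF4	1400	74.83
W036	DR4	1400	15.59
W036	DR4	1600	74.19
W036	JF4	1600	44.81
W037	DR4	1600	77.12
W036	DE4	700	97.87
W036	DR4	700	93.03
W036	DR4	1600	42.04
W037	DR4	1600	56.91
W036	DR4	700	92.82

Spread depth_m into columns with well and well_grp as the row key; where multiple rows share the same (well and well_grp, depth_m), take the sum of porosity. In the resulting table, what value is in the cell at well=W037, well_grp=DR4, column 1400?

Rows with well=W037, well_grp=DR4 and depth_m=1400: porosity values are 40.89, 5.09, 4.88, 29.35, 59.14.
40.89 + 5.09 + 4.88 + 29.35 + 59.14 = 139.35.

139.35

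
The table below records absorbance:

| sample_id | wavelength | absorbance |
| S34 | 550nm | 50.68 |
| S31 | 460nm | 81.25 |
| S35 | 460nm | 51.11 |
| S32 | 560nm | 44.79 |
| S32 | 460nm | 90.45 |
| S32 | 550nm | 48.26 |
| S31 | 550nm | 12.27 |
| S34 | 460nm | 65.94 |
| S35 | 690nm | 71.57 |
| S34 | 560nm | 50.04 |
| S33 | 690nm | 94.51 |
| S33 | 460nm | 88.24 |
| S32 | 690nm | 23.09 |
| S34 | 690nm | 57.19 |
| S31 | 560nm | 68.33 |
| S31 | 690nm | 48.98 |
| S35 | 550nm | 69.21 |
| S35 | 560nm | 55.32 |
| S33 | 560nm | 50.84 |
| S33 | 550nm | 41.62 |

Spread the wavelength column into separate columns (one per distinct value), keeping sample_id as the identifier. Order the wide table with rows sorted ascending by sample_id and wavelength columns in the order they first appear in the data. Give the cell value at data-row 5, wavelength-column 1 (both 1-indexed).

69.21

With rows sorted ascending by sample_id, row 5 is sample_id=S35. wavelength columns in first-appearance order: 550nm, 460nm, 560nm, 690nm; column 1 is 550nm.
Long rows with sample_id=S35, wavelength=550nm: absorbance = 69.21.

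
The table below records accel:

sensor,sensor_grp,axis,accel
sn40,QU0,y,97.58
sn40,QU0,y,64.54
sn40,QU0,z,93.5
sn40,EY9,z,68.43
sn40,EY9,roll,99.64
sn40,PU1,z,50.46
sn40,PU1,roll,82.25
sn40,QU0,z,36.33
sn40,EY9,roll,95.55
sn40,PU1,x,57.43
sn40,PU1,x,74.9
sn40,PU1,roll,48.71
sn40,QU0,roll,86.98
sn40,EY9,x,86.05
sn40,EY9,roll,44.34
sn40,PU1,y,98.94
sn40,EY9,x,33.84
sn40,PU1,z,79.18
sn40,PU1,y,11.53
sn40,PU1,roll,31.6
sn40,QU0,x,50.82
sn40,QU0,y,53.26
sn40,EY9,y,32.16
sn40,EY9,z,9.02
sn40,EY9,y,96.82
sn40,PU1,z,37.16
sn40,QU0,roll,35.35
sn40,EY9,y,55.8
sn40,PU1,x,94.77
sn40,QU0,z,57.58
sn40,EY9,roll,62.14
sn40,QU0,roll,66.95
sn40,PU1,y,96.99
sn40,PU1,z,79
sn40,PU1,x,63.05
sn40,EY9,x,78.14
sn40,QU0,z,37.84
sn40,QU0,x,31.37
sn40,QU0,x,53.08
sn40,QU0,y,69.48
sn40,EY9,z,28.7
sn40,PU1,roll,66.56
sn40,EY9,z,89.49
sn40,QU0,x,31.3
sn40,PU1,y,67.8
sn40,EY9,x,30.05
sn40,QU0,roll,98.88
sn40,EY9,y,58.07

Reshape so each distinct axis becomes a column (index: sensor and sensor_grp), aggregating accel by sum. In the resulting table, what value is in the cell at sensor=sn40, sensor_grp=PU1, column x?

Rows with sensor=sn40, sensor_grp=PU1 and axis=x: accel values are 57.43, 74.9, 94.77, 63.05.
57.43 + 74.9 + 94.77 + 63.05 = 290.15.

290.15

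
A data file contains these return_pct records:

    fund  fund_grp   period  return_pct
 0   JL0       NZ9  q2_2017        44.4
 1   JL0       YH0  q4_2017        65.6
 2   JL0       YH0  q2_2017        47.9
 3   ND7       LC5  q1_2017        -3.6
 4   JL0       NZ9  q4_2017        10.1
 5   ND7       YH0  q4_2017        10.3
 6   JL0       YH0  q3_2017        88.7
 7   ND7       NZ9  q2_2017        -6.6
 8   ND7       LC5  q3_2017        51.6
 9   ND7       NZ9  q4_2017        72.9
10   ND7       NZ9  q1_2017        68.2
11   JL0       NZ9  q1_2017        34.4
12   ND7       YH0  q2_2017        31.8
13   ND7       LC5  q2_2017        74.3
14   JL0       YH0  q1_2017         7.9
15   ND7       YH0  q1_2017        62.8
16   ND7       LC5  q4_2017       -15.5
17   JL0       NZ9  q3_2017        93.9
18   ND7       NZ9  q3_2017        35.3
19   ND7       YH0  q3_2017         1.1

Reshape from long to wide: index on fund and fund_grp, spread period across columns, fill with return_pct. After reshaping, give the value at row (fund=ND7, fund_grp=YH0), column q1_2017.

62.8

Wide layout: rows indexed by fund and fund_grp, columns are the 4 distinct period values (q2_2017, q4_2017, q1_2017, q3_2017).
Cell (fund=ND7, fund_grp=YH0, period=q1_2017) draws from the long row where fund=ND7, fund_grp=YH0 and period=q1_2017, which has return_pct=62.8.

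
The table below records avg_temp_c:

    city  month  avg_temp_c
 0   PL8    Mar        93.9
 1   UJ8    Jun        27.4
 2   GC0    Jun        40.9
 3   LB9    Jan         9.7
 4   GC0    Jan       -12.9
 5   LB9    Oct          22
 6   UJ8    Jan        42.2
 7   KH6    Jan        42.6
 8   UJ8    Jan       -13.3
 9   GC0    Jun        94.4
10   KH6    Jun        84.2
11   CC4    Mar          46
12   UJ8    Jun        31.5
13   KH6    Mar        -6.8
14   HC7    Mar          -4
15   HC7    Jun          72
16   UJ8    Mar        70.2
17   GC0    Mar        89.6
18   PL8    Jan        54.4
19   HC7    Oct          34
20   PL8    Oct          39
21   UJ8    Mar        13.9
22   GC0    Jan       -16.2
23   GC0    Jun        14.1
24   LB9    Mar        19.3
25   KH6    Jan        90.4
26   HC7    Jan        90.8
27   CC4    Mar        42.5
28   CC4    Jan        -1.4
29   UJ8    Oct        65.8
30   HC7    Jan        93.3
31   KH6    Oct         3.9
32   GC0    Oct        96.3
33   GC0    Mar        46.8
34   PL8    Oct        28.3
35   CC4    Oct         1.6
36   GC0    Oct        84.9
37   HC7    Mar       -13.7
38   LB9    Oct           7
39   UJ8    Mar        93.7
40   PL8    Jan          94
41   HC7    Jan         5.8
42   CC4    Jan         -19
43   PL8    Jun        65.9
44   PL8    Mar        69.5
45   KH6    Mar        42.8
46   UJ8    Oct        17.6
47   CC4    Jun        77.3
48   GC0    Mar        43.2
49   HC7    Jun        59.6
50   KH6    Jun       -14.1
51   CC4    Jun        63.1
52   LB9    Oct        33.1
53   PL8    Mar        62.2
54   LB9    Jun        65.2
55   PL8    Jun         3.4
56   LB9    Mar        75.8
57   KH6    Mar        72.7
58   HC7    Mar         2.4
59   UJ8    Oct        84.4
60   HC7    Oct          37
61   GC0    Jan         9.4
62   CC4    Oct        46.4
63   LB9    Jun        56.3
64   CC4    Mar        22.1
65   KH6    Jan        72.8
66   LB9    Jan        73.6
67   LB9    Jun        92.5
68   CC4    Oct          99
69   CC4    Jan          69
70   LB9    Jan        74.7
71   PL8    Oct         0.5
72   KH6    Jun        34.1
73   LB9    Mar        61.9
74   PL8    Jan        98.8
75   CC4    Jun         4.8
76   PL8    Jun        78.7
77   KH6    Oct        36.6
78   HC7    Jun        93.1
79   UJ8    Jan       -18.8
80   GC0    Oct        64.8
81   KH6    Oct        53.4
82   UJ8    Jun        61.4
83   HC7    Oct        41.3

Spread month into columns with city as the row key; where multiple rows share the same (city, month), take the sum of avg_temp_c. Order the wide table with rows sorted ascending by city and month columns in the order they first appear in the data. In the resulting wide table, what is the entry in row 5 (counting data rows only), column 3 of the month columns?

158

With rows sorted ascending by city, row 5 is city=LB9. month columns in first-appearance order: Mar, Jun, Jan, Oct; column 3 is Jan.
Long rows with city=LB9, month=Jan: 9.7 + 73.6 + 74.7 = 158.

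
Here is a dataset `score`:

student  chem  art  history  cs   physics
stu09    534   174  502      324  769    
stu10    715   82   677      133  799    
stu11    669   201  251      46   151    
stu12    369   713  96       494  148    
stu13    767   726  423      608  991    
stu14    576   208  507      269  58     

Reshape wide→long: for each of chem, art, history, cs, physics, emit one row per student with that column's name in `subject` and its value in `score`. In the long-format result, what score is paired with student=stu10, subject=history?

677

Unpivoting turns each (student, wide-column) pair into one long row.
The wide cell at row stu10, column history holds 677, so the long row (stu10, history) has score=677.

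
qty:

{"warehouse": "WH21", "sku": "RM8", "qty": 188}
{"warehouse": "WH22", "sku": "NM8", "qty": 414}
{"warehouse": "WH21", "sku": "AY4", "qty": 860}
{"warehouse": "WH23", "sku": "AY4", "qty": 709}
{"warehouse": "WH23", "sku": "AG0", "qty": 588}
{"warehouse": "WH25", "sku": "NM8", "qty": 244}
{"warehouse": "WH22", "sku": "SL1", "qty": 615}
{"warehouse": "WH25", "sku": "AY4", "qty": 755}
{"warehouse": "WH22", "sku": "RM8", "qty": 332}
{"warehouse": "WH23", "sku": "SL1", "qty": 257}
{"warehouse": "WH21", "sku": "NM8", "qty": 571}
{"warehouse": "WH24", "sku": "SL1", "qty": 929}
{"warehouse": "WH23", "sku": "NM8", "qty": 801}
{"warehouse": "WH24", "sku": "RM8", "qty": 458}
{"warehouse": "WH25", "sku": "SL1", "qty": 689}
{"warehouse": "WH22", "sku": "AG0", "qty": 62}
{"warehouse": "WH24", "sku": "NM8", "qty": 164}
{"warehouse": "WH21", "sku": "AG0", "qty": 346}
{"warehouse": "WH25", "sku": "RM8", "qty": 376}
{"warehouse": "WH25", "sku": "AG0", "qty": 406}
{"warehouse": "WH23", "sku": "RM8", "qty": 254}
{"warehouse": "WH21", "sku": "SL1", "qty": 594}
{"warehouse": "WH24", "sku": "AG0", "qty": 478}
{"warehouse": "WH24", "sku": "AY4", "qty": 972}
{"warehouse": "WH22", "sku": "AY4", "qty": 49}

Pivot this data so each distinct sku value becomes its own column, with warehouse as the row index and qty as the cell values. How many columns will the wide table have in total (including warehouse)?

6

1 column for warehouse plus 5 distinct sku values → 6 columns.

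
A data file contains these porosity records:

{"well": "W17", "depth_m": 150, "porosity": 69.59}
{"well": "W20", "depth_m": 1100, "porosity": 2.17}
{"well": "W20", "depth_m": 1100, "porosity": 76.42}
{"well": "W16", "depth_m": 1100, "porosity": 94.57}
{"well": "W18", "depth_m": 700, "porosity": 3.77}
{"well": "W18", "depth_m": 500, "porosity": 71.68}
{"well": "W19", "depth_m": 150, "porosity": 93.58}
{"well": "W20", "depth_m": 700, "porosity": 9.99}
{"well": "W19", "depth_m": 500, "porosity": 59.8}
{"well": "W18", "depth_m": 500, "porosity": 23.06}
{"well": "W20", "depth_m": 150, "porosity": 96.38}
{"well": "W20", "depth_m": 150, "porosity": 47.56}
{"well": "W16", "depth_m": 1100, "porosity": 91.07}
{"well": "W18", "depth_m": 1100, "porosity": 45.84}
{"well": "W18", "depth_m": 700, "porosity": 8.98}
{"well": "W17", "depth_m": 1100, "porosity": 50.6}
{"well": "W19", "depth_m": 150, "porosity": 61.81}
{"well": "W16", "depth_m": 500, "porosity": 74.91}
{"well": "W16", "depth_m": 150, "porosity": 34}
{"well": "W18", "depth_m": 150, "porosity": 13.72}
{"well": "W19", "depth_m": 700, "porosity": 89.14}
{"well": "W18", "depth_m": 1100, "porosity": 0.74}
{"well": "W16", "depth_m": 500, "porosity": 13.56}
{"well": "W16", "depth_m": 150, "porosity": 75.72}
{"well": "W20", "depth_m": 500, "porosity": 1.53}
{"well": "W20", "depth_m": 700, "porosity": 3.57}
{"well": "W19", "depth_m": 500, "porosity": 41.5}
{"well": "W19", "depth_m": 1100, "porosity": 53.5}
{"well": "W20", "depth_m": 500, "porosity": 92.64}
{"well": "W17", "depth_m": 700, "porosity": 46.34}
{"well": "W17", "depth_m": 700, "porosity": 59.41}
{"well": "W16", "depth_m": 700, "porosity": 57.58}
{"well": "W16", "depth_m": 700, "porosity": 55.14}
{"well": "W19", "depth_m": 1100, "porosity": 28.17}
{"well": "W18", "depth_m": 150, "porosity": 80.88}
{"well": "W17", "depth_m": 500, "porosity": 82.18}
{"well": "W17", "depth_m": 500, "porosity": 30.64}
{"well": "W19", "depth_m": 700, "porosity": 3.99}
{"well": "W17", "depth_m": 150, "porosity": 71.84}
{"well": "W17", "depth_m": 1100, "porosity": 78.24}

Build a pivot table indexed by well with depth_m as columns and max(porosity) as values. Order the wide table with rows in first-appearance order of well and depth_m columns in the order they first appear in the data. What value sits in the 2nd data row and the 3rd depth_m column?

9.99

With rows in first-appearance order of well, row 2 is well=W20. depth_m columns in first-appearance order: 150, 1100, 700, 500; column 3 is 700.
Long rows with well=W20, depth_m=700: max(9.99, 3.57) = 9.99.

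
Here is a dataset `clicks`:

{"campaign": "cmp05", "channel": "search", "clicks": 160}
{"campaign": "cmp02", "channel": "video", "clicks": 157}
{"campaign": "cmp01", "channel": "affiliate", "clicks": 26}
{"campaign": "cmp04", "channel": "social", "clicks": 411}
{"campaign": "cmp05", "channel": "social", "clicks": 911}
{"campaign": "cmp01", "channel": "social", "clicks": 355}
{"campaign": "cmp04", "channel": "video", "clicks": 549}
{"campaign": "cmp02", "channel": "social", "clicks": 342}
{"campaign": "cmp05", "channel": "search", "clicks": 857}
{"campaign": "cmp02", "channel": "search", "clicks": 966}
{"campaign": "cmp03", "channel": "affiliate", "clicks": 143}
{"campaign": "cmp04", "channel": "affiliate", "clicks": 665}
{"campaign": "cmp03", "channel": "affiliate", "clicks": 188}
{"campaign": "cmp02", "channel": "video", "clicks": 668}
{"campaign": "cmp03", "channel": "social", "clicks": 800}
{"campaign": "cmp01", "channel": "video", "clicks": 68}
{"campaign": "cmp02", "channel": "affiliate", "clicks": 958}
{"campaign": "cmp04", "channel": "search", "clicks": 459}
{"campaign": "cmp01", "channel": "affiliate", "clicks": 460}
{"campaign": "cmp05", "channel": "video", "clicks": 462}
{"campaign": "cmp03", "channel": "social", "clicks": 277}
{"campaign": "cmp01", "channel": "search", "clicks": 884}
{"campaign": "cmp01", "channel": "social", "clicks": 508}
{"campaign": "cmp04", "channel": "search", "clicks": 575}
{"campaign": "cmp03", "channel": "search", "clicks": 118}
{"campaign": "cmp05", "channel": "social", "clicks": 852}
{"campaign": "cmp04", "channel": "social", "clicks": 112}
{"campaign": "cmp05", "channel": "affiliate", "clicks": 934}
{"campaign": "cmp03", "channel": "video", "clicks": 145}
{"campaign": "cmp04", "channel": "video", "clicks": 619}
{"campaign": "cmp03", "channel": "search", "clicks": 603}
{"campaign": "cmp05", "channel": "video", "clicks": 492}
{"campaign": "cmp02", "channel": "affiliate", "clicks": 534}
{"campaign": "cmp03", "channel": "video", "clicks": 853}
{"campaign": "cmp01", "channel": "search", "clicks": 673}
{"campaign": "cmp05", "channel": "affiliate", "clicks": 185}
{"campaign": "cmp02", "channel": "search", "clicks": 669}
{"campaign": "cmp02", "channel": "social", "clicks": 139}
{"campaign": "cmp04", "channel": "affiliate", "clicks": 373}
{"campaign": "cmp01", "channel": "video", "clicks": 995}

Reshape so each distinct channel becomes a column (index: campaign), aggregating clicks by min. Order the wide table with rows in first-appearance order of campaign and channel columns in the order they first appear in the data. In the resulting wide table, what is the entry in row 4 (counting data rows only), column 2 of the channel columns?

With rows in first-appearance order of campaign, row 4 is campaign=cmp04. channel columns in first-appearance order: search, video, affiliate, social; column 2 is video.
Long rows with campaign=cmp04, channel=video: min(549, 619) = 549.

549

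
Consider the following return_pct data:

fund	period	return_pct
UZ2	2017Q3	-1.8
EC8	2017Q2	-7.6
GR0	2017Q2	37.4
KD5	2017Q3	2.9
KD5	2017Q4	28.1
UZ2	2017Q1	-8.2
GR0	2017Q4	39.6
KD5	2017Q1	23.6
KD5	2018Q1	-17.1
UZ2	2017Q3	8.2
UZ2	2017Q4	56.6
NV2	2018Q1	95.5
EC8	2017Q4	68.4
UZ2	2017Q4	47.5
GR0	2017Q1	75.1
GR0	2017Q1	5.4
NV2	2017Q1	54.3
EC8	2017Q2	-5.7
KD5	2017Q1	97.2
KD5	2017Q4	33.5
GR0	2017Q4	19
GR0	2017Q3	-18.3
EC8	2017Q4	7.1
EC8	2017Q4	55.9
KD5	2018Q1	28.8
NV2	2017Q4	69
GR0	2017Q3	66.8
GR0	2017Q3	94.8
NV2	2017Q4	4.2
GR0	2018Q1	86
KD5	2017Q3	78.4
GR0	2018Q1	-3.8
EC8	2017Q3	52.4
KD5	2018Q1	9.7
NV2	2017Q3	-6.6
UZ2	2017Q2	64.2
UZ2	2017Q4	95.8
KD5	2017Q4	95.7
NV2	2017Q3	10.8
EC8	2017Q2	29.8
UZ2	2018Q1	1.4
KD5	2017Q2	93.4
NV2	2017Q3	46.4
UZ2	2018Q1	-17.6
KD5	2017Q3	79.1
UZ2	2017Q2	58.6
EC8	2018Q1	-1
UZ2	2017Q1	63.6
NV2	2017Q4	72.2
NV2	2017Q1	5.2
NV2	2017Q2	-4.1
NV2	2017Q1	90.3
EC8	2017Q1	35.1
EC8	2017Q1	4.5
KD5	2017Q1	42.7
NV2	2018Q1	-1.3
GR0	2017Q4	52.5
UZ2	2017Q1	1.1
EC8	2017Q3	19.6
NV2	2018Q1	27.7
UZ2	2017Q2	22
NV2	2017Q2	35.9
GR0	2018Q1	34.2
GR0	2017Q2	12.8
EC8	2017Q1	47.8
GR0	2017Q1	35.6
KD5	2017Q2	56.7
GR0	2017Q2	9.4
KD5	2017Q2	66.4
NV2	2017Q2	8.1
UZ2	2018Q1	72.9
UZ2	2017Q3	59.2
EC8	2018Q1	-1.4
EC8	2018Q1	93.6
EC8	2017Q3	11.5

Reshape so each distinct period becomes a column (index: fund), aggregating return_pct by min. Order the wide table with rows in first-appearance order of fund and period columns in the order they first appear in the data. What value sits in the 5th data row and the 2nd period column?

With rows in first-appearance order of fund, row 5 is fund=NV2. period columns in first-appearance order: 2017Q3, 2017Q2, 2017Q4, 2017Q1, 2018Q1; column 2 is 2017Q2.
Long rows with fund=NV2, period=2017Q2: min(-4.1, 35.9, 8.1) = -4.1.

-4.1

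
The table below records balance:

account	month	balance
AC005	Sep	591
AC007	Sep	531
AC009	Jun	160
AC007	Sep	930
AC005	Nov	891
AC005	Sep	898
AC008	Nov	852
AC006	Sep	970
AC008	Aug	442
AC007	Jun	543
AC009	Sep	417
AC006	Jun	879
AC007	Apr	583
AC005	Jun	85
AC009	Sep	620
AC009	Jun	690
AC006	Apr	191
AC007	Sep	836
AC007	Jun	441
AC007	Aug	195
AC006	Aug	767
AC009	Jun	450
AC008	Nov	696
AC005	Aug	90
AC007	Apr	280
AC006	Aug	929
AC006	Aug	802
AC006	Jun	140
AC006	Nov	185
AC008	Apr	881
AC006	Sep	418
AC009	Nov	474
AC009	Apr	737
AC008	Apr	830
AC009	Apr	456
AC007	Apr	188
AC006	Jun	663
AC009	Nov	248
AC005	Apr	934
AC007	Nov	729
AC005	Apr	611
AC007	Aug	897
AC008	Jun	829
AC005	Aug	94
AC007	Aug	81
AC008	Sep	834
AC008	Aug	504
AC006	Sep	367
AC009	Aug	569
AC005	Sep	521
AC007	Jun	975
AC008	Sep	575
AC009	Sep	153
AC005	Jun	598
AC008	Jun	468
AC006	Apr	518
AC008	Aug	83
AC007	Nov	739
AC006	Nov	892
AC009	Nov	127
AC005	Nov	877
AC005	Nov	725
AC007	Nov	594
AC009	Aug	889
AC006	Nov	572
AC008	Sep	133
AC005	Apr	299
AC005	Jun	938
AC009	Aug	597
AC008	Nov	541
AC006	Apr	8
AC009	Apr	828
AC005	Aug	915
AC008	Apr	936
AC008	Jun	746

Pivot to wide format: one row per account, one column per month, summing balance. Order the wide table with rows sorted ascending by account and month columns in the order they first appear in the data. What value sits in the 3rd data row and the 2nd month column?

1959

With rows sorted ascending by account, row 3 is account=AC007. month columns in first-appearance order: Sep, Jun, Nov, Aug, Apr; column 2 is Jun.
Long rows with account=AC007, month=Jun: 543 + 441 + 975 = 1959.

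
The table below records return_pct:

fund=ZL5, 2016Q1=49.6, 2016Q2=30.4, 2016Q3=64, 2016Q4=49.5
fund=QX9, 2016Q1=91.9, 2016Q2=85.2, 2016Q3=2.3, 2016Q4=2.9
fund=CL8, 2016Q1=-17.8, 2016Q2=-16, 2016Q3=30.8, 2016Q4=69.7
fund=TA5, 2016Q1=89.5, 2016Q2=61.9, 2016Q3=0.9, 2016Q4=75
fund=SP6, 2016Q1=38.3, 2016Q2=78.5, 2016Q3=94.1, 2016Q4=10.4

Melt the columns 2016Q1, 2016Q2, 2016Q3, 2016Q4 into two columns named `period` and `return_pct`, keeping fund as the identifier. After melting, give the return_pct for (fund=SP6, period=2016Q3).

94.1

Unpivoting turns each (fund, wide-column) pair into one long row.
The wide cell at row SP6, column 2016Q3 holds 94.1, so the long row (SP6, 2016Q3) has return_pct=94.1.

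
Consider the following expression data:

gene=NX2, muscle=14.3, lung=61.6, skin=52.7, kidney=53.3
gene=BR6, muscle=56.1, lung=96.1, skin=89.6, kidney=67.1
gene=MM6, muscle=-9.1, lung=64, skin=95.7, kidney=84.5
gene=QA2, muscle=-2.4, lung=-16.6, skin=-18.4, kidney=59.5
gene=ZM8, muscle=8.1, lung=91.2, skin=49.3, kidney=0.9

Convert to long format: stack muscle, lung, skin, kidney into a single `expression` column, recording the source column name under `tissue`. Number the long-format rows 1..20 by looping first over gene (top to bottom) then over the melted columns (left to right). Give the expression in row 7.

20 rows total (5 × 4). Row 7: index ⌊(7-1)/4⌋ = 1 into gene → BR6; (7-1) mod 4 = 2 into the melted columns → skin.
So row 7 is (BR6, skin, 89.6); expression = 89.6.

89.6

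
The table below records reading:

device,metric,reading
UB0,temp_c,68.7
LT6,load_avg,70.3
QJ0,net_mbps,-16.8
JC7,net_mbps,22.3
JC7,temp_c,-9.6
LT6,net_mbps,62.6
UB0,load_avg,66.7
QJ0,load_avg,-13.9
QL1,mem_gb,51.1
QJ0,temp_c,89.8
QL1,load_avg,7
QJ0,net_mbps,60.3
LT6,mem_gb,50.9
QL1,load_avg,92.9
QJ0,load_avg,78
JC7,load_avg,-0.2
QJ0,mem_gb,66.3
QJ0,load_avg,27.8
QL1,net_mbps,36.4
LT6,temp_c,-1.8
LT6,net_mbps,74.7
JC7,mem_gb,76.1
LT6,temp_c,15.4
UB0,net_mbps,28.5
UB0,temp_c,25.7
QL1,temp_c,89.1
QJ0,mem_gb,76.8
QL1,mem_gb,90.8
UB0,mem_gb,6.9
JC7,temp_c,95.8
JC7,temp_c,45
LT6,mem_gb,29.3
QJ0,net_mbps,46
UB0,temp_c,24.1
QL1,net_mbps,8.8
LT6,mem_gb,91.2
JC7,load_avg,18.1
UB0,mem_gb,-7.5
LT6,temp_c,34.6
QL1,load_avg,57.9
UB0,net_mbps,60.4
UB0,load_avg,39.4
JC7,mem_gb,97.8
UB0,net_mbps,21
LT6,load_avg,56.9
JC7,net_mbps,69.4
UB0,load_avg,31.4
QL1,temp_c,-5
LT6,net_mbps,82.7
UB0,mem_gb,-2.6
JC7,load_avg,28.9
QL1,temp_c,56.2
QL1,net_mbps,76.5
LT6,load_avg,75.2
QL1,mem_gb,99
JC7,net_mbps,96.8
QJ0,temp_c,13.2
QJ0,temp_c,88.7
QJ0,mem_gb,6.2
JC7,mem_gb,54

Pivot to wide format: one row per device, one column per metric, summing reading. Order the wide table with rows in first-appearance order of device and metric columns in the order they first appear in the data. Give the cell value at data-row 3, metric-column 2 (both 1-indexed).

91.9

With rows in first-appearance order of device, row 3 is device=QJ0. metric columns in first-appearance order: temp_c, load_avg, net_mbps, mem_gb; column 2 is load_avg.
Long rows with device=QJ0, metric=load_avg: -13.9 + 78 + 27.8 = 91.9.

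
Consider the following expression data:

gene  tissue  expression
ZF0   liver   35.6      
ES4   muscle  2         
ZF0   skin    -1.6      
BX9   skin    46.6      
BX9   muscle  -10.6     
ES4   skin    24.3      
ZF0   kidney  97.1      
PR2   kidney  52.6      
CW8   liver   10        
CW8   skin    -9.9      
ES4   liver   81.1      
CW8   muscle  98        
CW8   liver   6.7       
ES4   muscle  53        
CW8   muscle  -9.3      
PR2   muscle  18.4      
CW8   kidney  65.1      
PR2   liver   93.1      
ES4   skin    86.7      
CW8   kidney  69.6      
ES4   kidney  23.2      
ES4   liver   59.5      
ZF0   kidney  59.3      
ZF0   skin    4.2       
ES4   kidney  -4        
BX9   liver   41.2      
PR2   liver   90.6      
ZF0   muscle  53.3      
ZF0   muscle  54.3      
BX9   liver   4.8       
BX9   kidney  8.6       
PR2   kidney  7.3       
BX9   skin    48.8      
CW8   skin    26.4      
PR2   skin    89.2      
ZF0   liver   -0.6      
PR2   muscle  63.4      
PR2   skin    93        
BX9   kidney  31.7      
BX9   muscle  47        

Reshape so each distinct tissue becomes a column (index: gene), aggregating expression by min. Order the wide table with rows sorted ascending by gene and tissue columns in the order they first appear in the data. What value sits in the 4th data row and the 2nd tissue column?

With rows sorted ascending by gene, row 4 is gene=PR2. tissue columns in first-appearance order: liver, muscle, skin, kidney; column 2 is muscle.
Long rows with gene=PR2, tissue=muscle: min(18.4, 63.4) = 18.4.

18.4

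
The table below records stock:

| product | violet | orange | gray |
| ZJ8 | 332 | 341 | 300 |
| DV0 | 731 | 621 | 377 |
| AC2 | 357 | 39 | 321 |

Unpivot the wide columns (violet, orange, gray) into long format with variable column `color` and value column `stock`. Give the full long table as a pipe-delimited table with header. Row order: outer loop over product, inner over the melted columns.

| product | color | stock |
| ZJ8 | violet | 332 |
| ZJ8 | orange | 341 |
| ZJ8 | gray | 300 |
| DV0 | violet | 731 |
| DV0 | orange | 621 |
| DV0 | gray | 377 |
| AC2 | violet | 357 |
| AC2 | orange | 39 |
| AC2 | gray | 321 |

Each (product, column) pair becomes one row: 3 × 3 = 9 rows.
For example, (ZJ8, violet) → stock=332.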